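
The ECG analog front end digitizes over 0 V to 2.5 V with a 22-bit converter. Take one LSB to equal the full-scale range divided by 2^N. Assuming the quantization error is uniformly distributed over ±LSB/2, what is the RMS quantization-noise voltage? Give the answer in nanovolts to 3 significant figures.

Span = 2.5 V.
One LSB is 2.5 V / 4194304 = 0.59605 µV.
For a uniform distribution on [−LSB/2, +LSB/2], V_rms = LSB/√12 = 0.59605 µV/3.4641 = 172 nV.

172 nV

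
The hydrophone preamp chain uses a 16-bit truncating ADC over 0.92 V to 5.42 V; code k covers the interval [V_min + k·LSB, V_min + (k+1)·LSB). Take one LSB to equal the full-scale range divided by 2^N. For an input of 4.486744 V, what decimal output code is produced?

51944

Range = 5.42 − (0.92) = 4.5 V. LSB = 4.5 V / 2^16 ≈ 68.66 µV.
code = ⌊(V_in − V_min)/LSB⌋ = ⌊(V_in − V_min) × 2^16 / range⌋
     = ⌊(4.486744 − (0.92)) × 65536 / 4.5⌋ = ⌊3.566744 × 65536/4.5⌋
     = ⌊51944.474⌋ = 51944.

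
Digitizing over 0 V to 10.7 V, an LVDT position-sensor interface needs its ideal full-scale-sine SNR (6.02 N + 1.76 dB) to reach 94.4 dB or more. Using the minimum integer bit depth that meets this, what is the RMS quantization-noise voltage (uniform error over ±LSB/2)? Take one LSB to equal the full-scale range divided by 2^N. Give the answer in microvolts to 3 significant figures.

Span = 10.7 V.
6.02 N + 1.76 ≥ 94.4 gives N ≥ 15.389, so the minimum integer is 16.
LSB = 10.7 V / 2^16 = 163.27 µV.
V_rms = LSB/√12 = 47.1 µV.

47.1 µV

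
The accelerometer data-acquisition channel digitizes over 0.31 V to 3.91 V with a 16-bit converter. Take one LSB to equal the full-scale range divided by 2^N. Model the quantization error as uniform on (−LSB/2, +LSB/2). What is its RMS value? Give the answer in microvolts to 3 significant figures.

15.9 µV

Full-scale range = 3.91 V − (0.31 V) = 3.6 V.
LSB = 3.6 V / 2^16 = 54.932 µV.
RMS of a uniform error over width LSB is LSB/√12 = 15.9 µV.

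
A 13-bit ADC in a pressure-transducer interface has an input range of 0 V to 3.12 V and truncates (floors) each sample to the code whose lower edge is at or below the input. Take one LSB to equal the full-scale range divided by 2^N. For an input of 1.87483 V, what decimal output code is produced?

Span = 3.12 V. LSB = 3.12 V / 2^13 ≈ 380.9 µV.
(V_in − V_min) × 2^13/range = (1.87483 − (0)) × 8192/3.12 = 4922.631.
Floor → code = 4922.

4922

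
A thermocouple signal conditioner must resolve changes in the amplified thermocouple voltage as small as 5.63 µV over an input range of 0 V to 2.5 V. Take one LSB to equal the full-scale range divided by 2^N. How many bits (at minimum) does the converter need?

Span = 2.5 V.
Required number of levels: 2.5/5.63 µV = 444050; smallest N with 2^N ≥ that is 19.

19 bits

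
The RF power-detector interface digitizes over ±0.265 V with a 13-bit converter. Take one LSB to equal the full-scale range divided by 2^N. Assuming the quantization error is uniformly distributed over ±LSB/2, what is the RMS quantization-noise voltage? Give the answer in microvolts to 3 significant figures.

18.7 µV

The full-scale span is 0.265 − (-0.265) = 0.53 V.
Step size = 0.53/8192 V = 64.697 µV.
V_rms = LSB/√12 = 64.697 µV / √12 = 18.7 µV.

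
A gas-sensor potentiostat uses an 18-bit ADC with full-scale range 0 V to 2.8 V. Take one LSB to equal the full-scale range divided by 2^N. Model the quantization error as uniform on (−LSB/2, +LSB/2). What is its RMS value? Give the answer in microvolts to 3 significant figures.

3.08 µV

Span = 2.8 V.
Step size = 2.8/262144 V = 10.681 µV.
σ_q = LSB/√12 = 10.681 µV/3.4641 = 3.08 µV.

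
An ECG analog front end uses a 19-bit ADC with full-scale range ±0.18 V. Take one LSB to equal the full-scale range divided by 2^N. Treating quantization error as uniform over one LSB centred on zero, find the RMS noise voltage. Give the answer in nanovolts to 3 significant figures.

The full-scale span is 0.18 − (-0.18) = 0.36 V.
LSB = 0.36 V / 2^19 = 0.68665 µV.
For a uniform distribution on [−LSB/2, +LSB/2], V_rms = LSB/√12 = 0.68665 µV/3.4641 = 198 nV.

198 nV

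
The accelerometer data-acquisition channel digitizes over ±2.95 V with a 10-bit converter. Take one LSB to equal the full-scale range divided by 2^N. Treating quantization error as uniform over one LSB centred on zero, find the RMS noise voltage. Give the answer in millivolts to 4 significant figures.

1.663 mV

Span: 2.95 V − (-2.95 V) = 5.9 V.
LSB = 5.9 V ÷ 2^10 = 5.9/1024 V = 5.76172 mV.
σ_q = LSB/√12 = 5.76172 mV/3.4641 = 1.663 mV.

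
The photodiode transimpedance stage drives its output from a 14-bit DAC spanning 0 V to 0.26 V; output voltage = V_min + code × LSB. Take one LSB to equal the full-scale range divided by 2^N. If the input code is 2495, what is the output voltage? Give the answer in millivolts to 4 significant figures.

V_FS = 0.26 V. LSB = 0.26 V / 2^14.
V_out = 0 + 2495 × (0.26/16384) V
      = 0 + 0.0395935 = 0.0395935 V.

39.59 mV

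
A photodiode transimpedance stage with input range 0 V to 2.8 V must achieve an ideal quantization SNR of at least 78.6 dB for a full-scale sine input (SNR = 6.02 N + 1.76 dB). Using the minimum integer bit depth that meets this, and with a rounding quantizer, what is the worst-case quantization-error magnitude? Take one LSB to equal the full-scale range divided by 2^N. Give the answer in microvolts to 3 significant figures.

V_FS = 2.8 V.
Required N = ⌈(78.6 − 1.76)/6.02⌉ = ⌈12.764⌉ = 13.
LSB = 2.8 V / 2^13 = 341.80 µV.
|e|_max = LSB/2 = 171 µV.

171 µV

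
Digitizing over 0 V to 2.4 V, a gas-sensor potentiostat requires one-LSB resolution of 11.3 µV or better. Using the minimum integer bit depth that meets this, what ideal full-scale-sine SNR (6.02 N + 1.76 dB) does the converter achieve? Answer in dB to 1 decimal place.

110.1 dB

Span = 2.4 V.
Levels needed ≥ 2.4/11.3 µV = 212400. 2^18 = 262144 suffices, so N_min = 18.
6.02(18) + 1.76 = 110.12 dB.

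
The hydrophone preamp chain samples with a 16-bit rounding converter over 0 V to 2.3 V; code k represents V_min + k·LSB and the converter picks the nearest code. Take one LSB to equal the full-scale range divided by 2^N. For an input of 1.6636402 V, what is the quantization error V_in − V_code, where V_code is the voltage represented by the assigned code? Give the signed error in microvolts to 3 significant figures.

Full-scale range = 2.3 V. LSB = 2.3 V / 2^16 ≈ 35.10 µV.
(V_in − V_min)/LSB = (1.6636402 − (0)) × 65536/2.3 = 47403.6192 → nearest code k = 47404.
Reconstructed level: 0 + 47404 × 2.3/65536 V = 1.6636535645 V.
e = 1.6636402 − (1.6636535645) = −13.4 µV.

−13.4 µV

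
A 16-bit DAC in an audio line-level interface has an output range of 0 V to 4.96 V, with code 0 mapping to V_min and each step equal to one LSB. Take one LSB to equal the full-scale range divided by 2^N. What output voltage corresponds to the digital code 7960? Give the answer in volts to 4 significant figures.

0.6024 V

Full-scale range = 4.96 V. LSB = 4.96 V / 2^16.
V_out = 0 + 7960 × (4.96/65536) V
      = 0 + 0.602441 = 0.602441 V.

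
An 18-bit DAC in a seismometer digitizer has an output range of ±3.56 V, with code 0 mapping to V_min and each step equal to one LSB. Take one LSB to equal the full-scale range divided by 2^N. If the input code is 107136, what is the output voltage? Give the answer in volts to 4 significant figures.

Span: 3.56 V − (-3.56 V) = 7.12 V. LSB = 7.12 V / 2^18.
Output = V_min + (107136/262144) × range = -3.56 + 0.408691 × 7.12 V
      = -3.56 + 2.90988 = -0.650117 V.

-0.6501 V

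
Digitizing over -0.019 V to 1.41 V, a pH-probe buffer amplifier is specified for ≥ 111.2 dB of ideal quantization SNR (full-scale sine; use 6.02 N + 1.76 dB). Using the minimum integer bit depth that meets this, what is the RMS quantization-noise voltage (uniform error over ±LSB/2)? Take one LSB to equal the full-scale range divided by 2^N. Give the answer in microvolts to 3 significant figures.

The full-scale span is 1.41 − (-0.019) = 1.429 V.
Solving 6.02 N ≥ 111.2 − 1.76: N ≥ 18.179. Round up → N = 19.
LSB = 1.429 V / 2^19 = 2.7256 µV.
RMS noise = LSB/√12 = 0.787 µV.

0.787 µV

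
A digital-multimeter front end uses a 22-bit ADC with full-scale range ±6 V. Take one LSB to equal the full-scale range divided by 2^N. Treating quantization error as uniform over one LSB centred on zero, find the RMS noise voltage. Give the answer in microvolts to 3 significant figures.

Full-scale range = 6 V − (-6 V) = 12 V.
Step size = 12/4194304 V = 2.8610 µV.
RMS of a uniform error over width LSB is LSB/√12 = 0.826 µV.

0.826 µV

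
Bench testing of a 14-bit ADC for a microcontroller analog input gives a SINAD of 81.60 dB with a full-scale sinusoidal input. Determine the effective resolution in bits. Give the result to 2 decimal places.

13.26 bits

ENOB = (SINAD − 1.76) / 6.02 = (81.60 − 1.76) / 6.02 = 79.84 / 6.02 = 13.2625.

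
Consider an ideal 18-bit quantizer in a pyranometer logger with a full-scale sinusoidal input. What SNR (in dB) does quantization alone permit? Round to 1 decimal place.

For an ideal N-bit converter with full-scale sine input, SNR = 6.02 N + 1.76 dB. SNR = 6.02 × 18 + 1.76 = 108.36 + 1.76 = 110.12 dB.

110.1 dB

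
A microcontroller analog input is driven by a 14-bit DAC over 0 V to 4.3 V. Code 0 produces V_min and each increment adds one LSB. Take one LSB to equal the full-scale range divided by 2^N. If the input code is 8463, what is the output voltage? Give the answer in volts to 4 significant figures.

V_FS = 4.3 V. LSB = 4.3 V / 2^14.
V_out = 0 + 8463 × (4.3/16384) V
      = 0 V + 2.22112 V = 2.22112 V.

2.221 V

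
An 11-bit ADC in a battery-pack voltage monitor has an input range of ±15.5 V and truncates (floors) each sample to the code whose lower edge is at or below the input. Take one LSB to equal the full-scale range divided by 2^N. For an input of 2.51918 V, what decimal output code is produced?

The full-scale span is 15.5 − (-15.5) = 31 V. LSB = 31 V / 2^11 ≈ 15.14 mV.
(V_in − V_min) × 2^11/range = (2.51918 − (-15.5)) × 2048/31 = 1190.428.
Floor → code = 1190.

1190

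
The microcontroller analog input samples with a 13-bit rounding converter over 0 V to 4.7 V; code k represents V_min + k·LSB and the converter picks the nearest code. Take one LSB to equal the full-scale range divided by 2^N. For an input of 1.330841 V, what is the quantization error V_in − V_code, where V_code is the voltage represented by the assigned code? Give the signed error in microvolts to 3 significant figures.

−214 µV

V_FS = 4.7 V. LSB = 4.7 V / 2^13 ≈ 0.5737 mV.
(1.330841 − (0)) / LSB = 1.330841 × 8192/4.7 = 2319.6275. Nearest integer: k = 2320.
V_code = V_min + k × range/2^13 = 0 + 2320 × 4.7/8192 = 1.331054688 V.
e = 1.330841 − (1.331054688) = −214 µV.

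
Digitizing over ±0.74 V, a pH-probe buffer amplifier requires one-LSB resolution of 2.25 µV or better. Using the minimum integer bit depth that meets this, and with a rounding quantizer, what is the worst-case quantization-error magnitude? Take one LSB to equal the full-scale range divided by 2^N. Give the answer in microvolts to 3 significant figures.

0.706 µV

The full-scale span is 0.74 − (-0.74) = 1.48 V.
Required number of levels: 1.48/2.25 µV = 657780; smallest N with 2^N ≥ that is 20.
Step size = 1.48/1048576 V = 1.4114 µV.
Half an LSB is 0.706 µV.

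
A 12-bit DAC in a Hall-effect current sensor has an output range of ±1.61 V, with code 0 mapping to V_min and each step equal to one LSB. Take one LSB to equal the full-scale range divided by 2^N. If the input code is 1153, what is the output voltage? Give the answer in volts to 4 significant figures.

-0.7036 V

Range = 1.61 − (-1.61) = 3.22 V. LSB = 3.22 V / 2^12.
V_out = -1.61 + 1153 × (3.22/4096) V
      = -1.61 + 0.906411 = -0.703589 V.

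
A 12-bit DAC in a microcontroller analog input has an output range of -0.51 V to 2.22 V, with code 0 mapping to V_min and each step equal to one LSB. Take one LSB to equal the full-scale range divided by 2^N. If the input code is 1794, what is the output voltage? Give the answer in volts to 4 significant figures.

0.6857 V

Range = 2.22 − (-0.51) = 2.73 V. LSB = 2.73 V / 2^12.
V_out = -0.51 + 1794 × (2.73/4096) V
      = -0.51 V + 1.19571 V = 0.685708 V.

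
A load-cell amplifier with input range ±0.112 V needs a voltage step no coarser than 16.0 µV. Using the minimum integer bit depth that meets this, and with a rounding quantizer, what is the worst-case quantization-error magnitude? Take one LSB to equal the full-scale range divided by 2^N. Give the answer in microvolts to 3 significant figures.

Span: 0.112 V − (-0.112 V) = 0.224 V.
Required number of levels: 0.224/16.0 µV = 14000; smallest N with 2^N ≥ that is 14.
One LSB is 0.224 V / 16384 = 13.672 µV.
|e|_max = LSB/2 = 6.84 µV.

6.84 µV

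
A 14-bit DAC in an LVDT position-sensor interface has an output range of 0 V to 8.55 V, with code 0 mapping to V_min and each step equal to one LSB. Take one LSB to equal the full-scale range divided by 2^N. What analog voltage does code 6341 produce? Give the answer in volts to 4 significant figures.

3.309 V

V_FS = 8.55 V. LSB = 8.55 V / 2^14.
V_out = V_min + code × LSB = 0 V + 6341 × 8.55 V / 16384
      = 0 V + 3.30905 V = 3.30905 V.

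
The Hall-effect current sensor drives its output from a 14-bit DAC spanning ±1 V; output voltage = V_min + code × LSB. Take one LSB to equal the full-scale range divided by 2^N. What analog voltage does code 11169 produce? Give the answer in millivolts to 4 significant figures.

Range = 1 − (-1) = 2 V. LSB = 2 V / 2^14.
V_out = V_min + code × LSB = -1 V + 11169 × 2 V / 16384
      = -1 + 1.36340 = 0.363403 V.

363.4 mV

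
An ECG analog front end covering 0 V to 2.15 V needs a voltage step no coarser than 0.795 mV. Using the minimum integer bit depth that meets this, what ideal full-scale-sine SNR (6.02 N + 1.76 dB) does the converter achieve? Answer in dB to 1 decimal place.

Full-scale range = 2.15 V.
2.15 V / 0.795 mV = 2704. Since 2^11 = 2048 and 2^12 = 4096, N = 12.
Ideal SNR at N = 12: 6.02·12 + 1.76 = 74.0 dB.

74.0 dB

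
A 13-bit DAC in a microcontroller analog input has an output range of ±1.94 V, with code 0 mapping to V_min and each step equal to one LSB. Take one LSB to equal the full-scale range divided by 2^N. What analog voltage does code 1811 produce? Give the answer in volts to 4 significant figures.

-1.082 V

The full-scale span is 1.94 − (-1.94) = 3.88 V. LSB = 3.88 V / 2^13.
V_out = -1.94 + 1811 × (3.88/8192) V
      = -1.94 V + 0.857749 V = -1.08225 V.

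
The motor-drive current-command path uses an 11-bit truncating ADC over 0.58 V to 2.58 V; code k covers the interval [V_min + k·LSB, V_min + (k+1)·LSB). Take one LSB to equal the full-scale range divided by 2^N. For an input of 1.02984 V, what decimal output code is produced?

460

Full-scale range = 2.58 V − (0.58 V) = 2 V. LSB = 2 V / 2^11 ≈ 0.9766 mV.
V_in − V_min = 1.02984 − (0.58) = 0.44984 V.
Divide by LSB: 0.44984 × 2048/2 = 460.6362.
Truncating gives code 460.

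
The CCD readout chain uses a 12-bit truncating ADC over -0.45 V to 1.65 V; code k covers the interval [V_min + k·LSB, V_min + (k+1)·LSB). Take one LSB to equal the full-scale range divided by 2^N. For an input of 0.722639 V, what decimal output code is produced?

2287

Span: 1.65 V − (-0.45 V) = 2.1 V. LSB = 2.1 V / 2^12 ≈ 0.5127 mV.
(V_in − V_min) × 2^12/range = (0.722639 − (-0.45)) × 4096/2.1 = 2287.204.
Floor → code = 2287.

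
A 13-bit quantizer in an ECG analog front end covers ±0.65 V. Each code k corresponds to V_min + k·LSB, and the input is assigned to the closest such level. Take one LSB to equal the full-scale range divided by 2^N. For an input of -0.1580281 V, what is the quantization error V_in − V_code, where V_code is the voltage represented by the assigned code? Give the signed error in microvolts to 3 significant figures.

+28.5 µV

The full-scale span is 0.65 − (-0.65) = 1.3 V. LSB = 1.3 V / 2^13 ≈ 158.7 µV.
Position in LSBs: (-0.1580281 − (-0.65)) × 8192/1.3 = 3100.1798; rounding gives k = 3100.
V_code = V_min + k × range/2^13 = -0.65 + 3100 × 1.3/8192 = -0.1580566406 V.
e = -0.1580281 − (-0.1580566406) = +28.5 µV.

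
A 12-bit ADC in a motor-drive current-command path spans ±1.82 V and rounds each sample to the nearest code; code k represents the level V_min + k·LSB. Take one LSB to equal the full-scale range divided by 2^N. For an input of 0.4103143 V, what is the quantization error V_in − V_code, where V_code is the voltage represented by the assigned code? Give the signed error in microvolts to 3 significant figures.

−252 µV

The full-scale span is 1.82 − (-1.82) = 3.64 V. LSB = 3.64 V / 2^12 ≈ 0.8887 mV.
(V_in − V_min)/LSB = (0.4103143 − (-1.82)) × 4096/3.64 = 2509.7163 → nearest code k = 2510.
Reconstructed level: -1.82 + 2510 × 3.64/4096 V = 0.4105664063 V.
V_in − V_code = 0.4103143 − (0.4105664063) = −252 µV.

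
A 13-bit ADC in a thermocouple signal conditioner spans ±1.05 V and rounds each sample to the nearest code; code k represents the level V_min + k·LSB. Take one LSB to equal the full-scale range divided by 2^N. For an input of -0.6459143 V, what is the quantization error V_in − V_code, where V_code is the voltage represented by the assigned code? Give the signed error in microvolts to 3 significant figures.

Range = 1.05 − (-1.05) = 2.1 V. LSB = 2.1 V / 2^13 ≈ 256.3 µV.
(V_in − V_min)/LSB = (-0.6459143 − (-1.05)) × 8192/2.1 = 1576.3191 → nearest code k = 1576.
V_code = V_min + k × range/2^13 = -1.05 + 1576 × 2.1/8192 = -0.6459960938 V.
e = -0.6459143 − (-0.6459960938) = +81.8 µV.

+81.8 µV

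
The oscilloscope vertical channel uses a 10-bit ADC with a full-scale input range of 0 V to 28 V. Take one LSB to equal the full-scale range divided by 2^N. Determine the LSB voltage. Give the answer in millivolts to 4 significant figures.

27.34 mV

Span = 28 V.
Number of codes = 2^10 = 1024.
One LSB is 28 V / 1024 = 27.34 mV.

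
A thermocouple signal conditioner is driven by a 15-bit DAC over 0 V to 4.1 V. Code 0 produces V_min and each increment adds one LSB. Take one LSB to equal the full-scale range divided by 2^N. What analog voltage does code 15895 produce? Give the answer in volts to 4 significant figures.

Range is 4.1 V. LSB = 4.1 V / 2^15.
V_out = 0 + 15895 × (4.1/32768) V
      = 0 V + 1.98882 V = 1.98882 V.

1.989 V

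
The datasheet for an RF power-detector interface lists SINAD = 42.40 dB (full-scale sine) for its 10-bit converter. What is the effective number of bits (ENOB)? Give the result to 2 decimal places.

6.75 bits

(42.40 − 1.76) / 6.02 = 40.64/6.02 = 6.7508 effective bits.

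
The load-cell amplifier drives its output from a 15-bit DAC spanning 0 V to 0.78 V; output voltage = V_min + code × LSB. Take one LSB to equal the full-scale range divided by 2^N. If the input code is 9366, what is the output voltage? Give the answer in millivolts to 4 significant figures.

222.9 mV

Span = 0.78 V. LSB = 0.78 V / 2^15.
Output = V_min + (9366/32768) × range = 0 + 0.285828 × 0.78 V
      = 0 V + 0.222946 V = 0.222946 V.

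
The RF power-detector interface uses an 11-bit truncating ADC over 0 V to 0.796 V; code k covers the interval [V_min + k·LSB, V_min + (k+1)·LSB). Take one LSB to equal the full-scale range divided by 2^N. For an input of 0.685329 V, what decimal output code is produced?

Range is 0.796 V. LSB = 0.796 V / 2^11 ≈ 388.7 µV.
V_in − V_min = 0.685329 − (0) = 0.685329 V.
Divide by LSB: 0.685329 × 2048/0.796 = 1763.2585.
Truncating gives code 1763.

1763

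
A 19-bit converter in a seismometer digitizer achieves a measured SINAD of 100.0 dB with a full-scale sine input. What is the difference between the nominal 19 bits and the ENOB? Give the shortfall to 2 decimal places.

N_eff = (100.0 − 1.76)/6.02 = 16.3189 bits.
Lost resolution: 19 − 16.3189 = 2.6811 bits.

2.68 bits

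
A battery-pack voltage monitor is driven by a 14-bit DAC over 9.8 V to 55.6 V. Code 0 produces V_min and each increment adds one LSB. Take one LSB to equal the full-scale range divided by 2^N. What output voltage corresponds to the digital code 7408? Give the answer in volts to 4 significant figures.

30.51 V

Span: 55.6 V − (9.8 V) = 45.8 V. LSB = 45.8 V / 2^14.
Output = V_min + (7408/16384) × range = 9.8 + 0.452148 × 45.8 V
      = 9.8 + 20.7084 = 30.5084 V.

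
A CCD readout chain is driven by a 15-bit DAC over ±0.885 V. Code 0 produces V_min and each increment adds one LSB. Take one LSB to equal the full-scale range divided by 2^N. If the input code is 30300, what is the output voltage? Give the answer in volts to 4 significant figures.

The full-scale span is 0.885 − (-0.885) = 1.77 V. LSB = 1.77 V / 2^15.
V_out = V_min + code × LSB = -0.885 V + 30300 × 1.77 V / 32768
      = -0.885 + 1.63669 = 0.751688 V.

0.7517 V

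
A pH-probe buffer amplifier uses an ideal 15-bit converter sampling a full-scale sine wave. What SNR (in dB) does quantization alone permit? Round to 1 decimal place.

6.02(15) + 1.76 = 90.30 + 1.76 = 92.06 dB.

92.1 dB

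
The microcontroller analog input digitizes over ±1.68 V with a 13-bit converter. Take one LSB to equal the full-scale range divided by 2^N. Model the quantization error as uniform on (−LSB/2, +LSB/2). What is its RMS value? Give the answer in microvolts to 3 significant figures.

118 µV

The full-scale span is 1.68 − (-1.68) = 3.36 V.
Step size = 3.36/8192 V = 410.16 µV.
For a uniform distribution on [−LSB/2, +LSB/2], V_rms = LSB/√12 = 410.16 µV/3.4641 = 118 µV.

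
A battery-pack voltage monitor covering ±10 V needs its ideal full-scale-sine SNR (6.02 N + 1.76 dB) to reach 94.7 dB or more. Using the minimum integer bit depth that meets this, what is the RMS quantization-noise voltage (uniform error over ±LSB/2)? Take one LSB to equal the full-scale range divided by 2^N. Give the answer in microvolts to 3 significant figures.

88.1 µV

Span: 10 V − (-10 V) = 20 V.
Required N = ⌈(94.7 − 1.76)/6.02⌉ = ⌈15.439⌉ = 16.
Step size = 20/65536 V = 305.18 µV.
V_rms = LSB/√12 = 88.1 µV.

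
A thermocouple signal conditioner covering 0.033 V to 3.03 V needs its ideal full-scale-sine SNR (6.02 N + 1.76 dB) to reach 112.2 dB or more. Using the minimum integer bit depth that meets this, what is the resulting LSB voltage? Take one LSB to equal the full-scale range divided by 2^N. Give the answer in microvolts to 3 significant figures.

5.72 µV

Range = 3.03 − (0.033) = 2.997 V.
Required N = ⌈(112.2 − 1.76)/6.02⌉ = ⌈18.346⌉ = 19.
LSB = 2.997 V / 2^19 = 5.72 µV.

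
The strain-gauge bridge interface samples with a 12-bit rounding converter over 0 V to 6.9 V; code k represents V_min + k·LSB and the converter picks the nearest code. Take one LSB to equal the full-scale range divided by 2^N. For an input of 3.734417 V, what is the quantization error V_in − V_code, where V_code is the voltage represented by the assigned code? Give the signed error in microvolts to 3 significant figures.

−275 µV

Range is 6.9 V. LSB = 6.9 V / 2^12 ≈ 1.685 mV.
(V_in − V_min)/LSB = (3.734417 − (0)) × 4096/6.9 = 2216.8365 → nearest code k = 2217.
V_code = 0 + (2217/4096) × 6.9 = 3.734692383 V.
e = 3.734417 − (3.734692383) = −275 µV.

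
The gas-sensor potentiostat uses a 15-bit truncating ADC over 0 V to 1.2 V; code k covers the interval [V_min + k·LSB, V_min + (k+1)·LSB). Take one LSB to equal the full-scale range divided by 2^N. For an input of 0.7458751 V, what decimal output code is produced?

Range is 1.2 V. LSB = 1.2 V / 2^15 ≈ 36.62 µV.
(V_in − V_min) × 2^15/range = (0.7458751 − (0)) × 32768/1.2 = 20367.363.
Floor → code = 20367.

20367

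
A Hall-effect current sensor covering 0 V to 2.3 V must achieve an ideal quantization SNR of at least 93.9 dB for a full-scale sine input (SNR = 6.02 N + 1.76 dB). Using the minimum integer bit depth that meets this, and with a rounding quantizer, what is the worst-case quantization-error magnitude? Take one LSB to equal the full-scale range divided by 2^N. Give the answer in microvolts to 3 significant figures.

17.5 µV

Range is 2.3 V.
Required N = ⌈(93.9 − 1.76)/6.02⌉ = ⌈15.306⌉ = 16.
LSB = 2.3 V ÷ 2^16 = 2.3/65536 V = 35.095 µV.
Half an LSB is 17.5 µV.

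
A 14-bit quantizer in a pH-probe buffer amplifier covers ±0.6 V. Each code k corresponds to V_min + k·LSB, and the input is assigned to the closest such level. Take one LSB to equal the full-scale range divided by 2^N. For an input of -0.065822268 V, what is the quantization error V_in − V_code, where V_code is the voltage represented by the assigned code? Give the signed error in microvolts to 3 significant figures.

+22.5 µV

Range = 0.6 − (-0.6) = 1.2 V. LSB = 1.2 V / 2^14 ≈ 73.24 µV.
(V_in − V_min)/LSB = (-0.065822268 − (-0.6)) × 16384/1.2 = 7293.3066 → nearest code k = 7293.
V_code = -0.6 + (7293/16384) × 1.2 = -0.065844726563 V.
Error = V_in − V_code = -0.065822268 − (-0.065844726563) = +22.5 µV.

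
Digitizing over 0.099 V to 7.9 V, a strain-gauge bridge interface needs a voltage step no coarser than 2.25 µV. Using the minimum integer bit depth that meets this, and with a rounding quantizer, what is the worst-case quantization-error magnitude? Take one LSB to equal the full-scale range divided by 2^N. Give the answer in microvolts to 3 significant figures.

0.930 µV

Range = 7.9 − (0.099) = 7.801 V.
7.801 V / 2.25 µV = 3.467e6. Since 2^21 = 2097152 and 2^22 = 4194304, N = 22.
LSB = 7.801 V / 2^22 = 1.8599 µV.
|e|_max = LSB/2 = 0.930 µV.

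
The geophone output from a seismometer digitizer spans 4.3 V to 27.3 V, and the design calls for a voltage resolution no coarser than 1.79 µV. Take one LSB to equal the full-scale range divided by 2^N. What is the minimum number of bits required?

Full-scale range = 27.3 V − (4.3 V) = 23 V.
Required number of levels: 23/1.79 µV = 1.2849e7; smallest N with 2^N ≥ that is 24.

24 bits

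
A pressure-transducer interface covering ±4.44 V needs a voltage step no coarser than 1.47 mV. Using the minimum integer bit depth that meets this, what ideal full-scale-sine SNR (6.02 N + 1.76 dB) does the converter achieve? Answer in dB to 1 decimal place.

80.0 dB

Full-scale range = 4.44 V − (-4.44 V) = 8.88 V.
Levels needed ≥ 8.88/1.47 mV = 6041. 2^13 = 8192 suffices, so N_min = 13.
Ideal SNR at N = 13: 6.02·13 + 1.76 = 80.0 dB.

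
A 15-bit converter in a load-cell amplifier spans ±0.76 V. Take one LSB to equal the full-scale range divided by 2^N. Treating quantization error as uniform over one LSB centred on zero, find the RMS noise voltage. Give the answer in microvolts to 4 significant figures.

13.39 µV

Span: 0.76 V − (-0.76 V) = 1.52 V.
LSB = 1.52 V / 2^15 = 46.3867 µV.
RMS of a uniform error over width LSB is LSB/√12 = 13.39 µV.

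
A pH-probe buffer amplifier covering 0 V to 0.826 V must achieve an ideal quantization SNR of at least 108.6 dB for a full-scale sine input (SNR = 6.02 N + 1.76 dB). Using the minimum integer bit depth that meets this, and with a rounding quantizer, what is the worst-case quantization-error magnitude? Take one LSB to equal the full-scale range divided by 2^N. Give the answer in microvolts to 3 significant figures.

Range is 0.826 V.
Required N = ⌈(108.6 − 1.76)/6.02⌉ = ⌈17.748⌉ = 18.
Step size = 0.826/262144 V = 3.1509 µV.
Max error for round-to-nearest is LSB/2 = 1.58 µV.

1.58 µV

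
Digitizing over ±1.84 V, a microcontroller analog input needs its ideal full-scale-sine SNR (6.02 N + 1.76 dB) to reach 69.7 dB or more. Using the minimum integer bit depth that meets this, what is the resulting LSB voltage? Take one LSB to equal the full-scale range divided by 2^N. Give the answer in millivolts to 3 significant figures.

0.898 mV

Full-scale range = 1.84 V − (-1.84 V) = 3.68 V.
Solving 6.02 N ≥ 69.7 − 1.76: N ≥ 11.286. Round up → N = 12.
LSB = 3.68 V ÷ 2^12 = 3.68/4096 V = 0.898 mV.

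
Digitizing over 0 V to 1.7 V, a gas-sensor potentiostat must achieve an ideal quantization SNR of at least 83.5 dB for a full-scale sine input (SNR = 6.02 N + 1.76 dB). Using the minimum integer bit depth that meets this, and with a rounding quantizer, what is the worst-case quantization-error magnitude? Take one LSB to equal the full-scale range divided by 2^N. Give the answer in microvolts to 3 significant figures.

51.9 µV

Range is 1.7 V.
6.02 N + 1.76 ≥ 83.5 gives N ≥ 13.578, so the minimum integer is 14.
One LSB is 1.7 V / 16384 = 103.76 µV.
Half an LSB is 51.9 µV.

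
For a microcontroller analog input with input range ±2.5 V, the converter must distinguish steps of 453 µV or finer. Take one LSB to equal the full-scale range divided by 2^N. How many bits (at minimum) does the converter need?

The full-scale span is 2.5 − (-2.5) = 5 V.
Levels needed ≥ 5/453 µV = 11040. 2^14 = 16384 suffices, so N_min = 14.

14 bits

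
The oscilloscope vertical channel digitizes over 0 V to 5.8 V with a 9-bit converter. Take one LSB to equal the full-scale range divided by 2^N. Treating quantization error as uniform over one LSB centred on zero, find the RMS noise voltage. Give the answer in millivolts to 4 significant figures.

Range is 5.8 V.
One LSB is 5.8 V / 512 = 11.3281 mV.
σ_q = LSB/√12 = 11.3281 mV/3.4641 = 3.270 mV.

3.270 mV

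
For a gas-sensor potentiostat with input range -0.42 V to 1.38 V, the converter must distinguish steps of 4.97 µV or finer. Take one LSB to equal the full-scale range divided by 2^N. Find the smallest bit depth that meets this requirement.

Range = 1.38 − (-0.42) = 1.8 V.
Levels needed ≥ 1.8/4.97 µV = 362200. 2^19 = 524288 suffices, so N_min = 19.

19 bits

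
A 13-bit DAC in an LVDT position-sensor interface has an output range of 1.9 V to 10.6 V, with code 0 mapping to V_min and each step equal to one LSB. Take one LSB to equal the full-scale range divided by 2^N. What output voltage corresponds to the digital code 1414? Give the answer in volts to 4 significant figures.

Range = 10.6 − (1.9) = 8.7 V. LSB = 8.7 V / 2^13.
Output = V_min + (1414/8192) × range = 1.9 + 0.172607 × 8.7 V
      = 1.9 V + 1.50168 V = 3.40168 V.

3.402 V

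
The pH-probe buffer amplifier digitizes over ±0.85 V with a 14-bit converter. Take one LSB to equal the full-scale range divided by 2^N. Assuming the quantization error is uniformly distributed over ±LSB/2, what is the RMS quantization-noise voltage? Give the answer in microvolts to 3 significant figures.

30.0 µV

Span: 0.85 V − (-0.85 V) = 1.7 V.
One LSB is 1.7 V / 16384 = 103.76 µV.
RMS of a uniform error over width LSB is LSB/√12 = 30.0 µV.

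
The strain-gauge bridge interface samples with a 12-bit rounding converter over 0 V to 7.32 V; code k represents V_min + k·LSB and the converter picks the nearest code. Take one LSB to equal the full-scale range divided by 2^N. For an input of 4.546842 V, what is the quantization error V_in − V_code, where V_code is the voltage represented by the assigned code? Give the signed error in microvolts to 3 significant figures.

+436 µV

Span = 7.32 V. LSB = 7.32 V / 2^12 ≈ 1.787 mV.
Position in LSBs: (4.546842 − (0)) × 4096/7.32 = 2544.2438; rounding gives k = 2544.
V_code = 0 + (2544/4096) × 7.32 = 4.546406250 V.
V_in − V_code = 4.546842 − (4.546406250) = +436 µV.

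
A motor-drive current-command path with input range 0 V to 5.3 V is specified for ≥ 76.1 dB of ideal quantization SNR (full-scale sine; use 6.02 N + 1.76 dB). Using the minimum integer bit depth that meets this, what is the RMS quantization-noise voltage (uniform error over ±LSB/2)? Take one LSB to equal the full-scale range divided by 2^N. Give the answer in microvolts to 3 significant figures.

Full-scale range = 5.3 V.
6.02 N + 1.76 ≥ 76.1 gives N ≥ 12.349, so the minimum integer is 13.
LSB = 5.3 V / 2^13 = 0.64697 mV.
σ_q = LSB/√12 = 0.64697 mV/3.4641 = 187 µV.

187 µV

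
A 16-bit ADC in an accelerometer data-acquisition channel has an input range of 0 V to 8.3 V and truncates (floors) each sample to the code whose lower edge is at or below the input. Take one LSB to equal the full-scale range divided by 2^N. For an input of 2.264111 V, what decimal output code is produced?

17877

V_FS = 8.3 V. LSB = 8.3 V / 2^16 ≈ 126.6 µV.
code = ⌊(V_in − V_min)/LSB⌋ = ⌊(V_in − V_min) × 2^16 / range⌋
     = ⌊(2.264111 − (0)) × 65536 / 8.3⌋ = ⌊2.264111 × 65536/8.3⌋
     = ⌊17877.202⌋ = 17877.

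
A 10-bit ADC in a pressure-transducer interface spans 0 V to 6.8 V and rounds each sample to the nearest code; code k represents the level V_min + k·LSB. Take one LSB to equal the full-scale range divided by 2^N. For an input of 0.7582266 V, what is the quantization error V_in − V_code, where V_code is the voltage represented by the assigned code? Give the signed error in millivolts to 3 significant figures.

+1.20 mV

Full-scale range = 6.8 V. LSB = 6.8 V / 2^10 ≈ 6.641 mV.
(0.7582266 − (0)) / LSB = 0.7582266 × 1024/6.8 = 114.1800. Nearest integer: k = 114.
V_code = V_min + k × range/2^10 = 0 + 114 × 6.8/1024 = 0.7570312500 V.
Error = V_in − V_code = 0.7582266 − (0.7570312500) = +1.20 mV.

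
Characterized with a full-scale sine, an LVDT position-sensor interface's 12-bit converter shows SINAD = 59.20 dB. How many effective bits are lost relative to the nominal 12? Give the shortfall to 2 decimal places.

Effective bits = (59.20 − 1.76)/6.02 = 9.5415.
Lost resolution: 12 − 9.5415 = 2.4585 bits.

2.46 bits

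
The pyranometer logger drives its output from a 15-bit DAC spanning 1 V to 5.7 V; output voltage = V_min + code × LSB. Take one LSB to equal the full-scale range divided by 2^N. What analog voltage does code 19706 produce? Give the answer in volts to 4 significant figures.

Range = 5.7 − (1) = 4.7 V. LSB = 4.7 V / 2^15.
V_out = 1 + 19706 × (4.7/32768) V
      = 1 V + 2.82648 V = 3.82648 V.

3.826 V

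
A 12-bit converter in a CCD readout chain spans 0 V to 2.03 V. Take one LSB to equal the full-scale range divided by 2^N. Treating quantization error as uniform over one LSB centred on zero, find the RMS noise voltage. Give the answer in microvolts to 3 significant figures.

Span = 2.03 V.
One LSB is 2.03 V / 4096 = 495.61 µV.
σ_q = LSB/√12 = 495.61 µV/3.4641 = 143 µV.

143 µV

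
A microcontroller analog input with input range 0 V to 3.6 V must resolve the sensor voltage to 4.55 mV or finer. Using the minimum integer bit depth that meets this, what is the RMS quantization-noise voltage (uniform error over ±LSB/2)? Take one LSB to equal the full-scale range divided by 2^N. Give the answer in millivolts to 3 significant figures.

1.01 mV

Span = 3.6 V.
Required number of levels: 3.6/4.55 mV = 791.21; smallest N with 2^N ≥ that is 10.
LSB = 3.6 V ÷ 2^10 = 3.6/1024 V = 3.5156 mV.
V_rms = LSB/√12 = 1.01 mV.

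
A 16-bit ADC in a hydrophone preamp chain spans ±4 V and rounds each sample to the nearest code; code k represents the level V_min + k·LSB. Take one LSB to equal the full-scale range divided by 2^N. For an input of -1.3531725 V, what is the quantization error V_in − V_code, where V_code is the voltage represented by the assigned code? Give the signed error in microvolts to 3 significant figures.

The full-scale span is 4 − (-4) = 8 V. LSB = 8 V / 2^16 ≈ 122.1 µV.
(-1.3531725 − (-4)) / LSB = 2.6468275 × 65536/8 = 21682.8109. Nearest integer: k = 21683.
V_code = -4 + (21683/65536) × 8 = -1.3531494141 V.
Error = V_in − V_code = -1.3531725 − (-1.3531494141) = −23.1 µV.

−23.1 µV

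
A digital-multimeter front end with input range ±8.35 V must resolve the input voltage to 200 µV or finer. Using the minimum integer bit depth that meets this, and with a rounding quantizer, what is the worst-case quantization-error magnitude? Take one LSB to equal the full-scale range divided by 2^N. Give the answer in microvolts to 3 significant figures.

The full-scale span is 8.35 − (-8.35) = 16.7 V.
Levels needed ≥ 16.7/200 µV = 83500. 2^17 = 131072 suffices, so N_min = 17.
One LSB is 16.7 V / 131072 = 127.41 µV.
|e|_max = LSB/2 = 63.7 µV.

63.7 µV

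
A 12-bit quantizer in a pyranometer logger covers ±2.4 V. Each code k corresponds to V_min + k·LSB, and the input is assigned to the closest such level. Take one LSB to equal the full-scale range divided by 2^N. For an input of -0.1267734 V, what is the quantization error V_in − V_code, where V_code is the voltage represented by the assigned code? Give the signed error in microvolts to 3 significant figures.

Range = 2.4 − (-2.4) = 4.8 V. LSB = 4.8 V / 2^12 ≈ 1.172 mV.
(V_in − V_min)/LSB = (-0.1267734 − (-2.4)) × 4096/4.8 = 1939.8200 → nearest code k = 1940.
Reconstructed level: -2.4 + 1940 × 4.8/4096 V = -0.1265625000 V.
Error = V_in − V_code = -0.1267734 − (-0.1265625000) = −211 µV.

−211 µV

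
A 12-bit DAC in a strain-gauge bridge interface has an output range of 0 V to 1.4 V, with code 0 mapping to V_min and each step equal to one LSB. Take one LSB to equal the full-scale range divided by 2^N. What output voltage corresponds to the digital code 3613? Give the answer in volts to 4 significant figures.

1.235 V

V_FS = 1.4 V. LSB = 1.4 V / 2^12.
V_out = V_min + code × LSB = 0 V + 3613 × 1.4 V / 4096
      = 0 + 1.23491 = 1.23491 V.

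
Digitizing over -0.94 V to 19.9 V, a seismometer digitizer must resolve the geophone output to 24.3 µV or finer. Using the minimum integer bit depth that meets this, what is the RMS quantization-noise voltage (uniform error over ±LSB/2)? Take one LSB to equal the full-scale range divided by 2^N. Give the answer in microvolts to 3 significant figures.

5.74 µV

The full-scale span is 19.9 − (-0.94) = 20.84 V.
Levels needed ≥ 20.84/24.3 µV = 857600. 2^20 = 1048576 suffices, so N_min = 20.
LSB = 20.84 V / 2^20 = 19.875 µV.
RMS noise = LSB/√12 = 5.74 µV.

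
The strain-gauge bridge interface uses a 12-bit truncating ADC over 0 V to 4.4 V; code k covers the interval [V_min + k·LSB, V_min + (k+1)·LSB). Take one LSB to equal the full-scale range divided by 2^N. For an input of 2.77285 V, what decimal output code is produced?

2581

Range is 4.4 V. LSB = 4.4 V / 2^12 ≈ 1.074 mV.
code = ⌊(V_in − V_min)/LSB⌋ = ⌊(V_in − V_min) × 2^12 / range⌋
     = ⌊(2.77285 − (0)) × 4096 / 4.4⌋ = ⌊2.77285 × 4096/4.4⌋
     = ⌊2581.271⌋ = 2581.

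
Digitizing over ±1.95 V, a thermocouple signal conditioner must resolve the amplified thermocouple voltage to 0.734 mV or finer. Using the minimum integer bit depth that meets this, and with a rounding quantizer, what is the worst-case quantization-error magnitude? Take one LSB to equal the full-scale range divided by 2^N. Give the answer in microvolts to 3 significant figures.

238 µV

Span: 1.95 V − (-1.95 V) = 3.9 V.
Levels needed ≥ 3.9/0.734 mV = 5313. 2^13 = 8192 suffices, so N_min = 13.
Step size = 3.9/8192 V = 476.07 µV.
Half an LSB is 238 µV.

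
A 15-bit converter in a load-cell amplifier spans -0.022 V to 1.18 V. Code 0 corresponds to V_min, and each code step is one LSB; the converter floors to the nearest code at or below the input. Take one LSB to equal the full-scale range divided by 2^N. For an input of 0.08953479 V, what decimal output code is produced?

Full-scale range = 1.18 V − (-0.022 V) = 1.202 V. LSB = 1.202 V / 2^15 ≈ 36.68 µV.
code = ⌊(V_in − V_min)/LSB⌋ = ⌊(V_in − V_min) × 2^15 / range⌋
     = ⌊(0.08953479 − (-0.022)) × 32768 / 1.202⌋ = ⌊0.11153479 × 32768/1.202⌋
     = ⌊3040.576⌋ = 3040.

3040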